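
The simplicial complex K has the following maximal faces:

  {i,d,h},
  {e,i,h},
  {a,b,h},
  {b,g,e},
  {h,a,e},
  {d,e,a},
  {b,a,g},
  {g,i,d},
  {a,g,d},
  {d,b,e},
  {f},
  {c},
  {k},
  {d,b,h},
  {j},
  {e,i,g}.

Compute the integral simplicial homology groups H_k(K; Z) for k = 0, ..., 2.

H_0 ≅ Z^5,  H_1 ≅ Z/2,  H_2 = 0.

K has 11 vertices, 18 edges, 12 triangles.
rank ∂_0 = 0, rank ∂_1 = 6 ⇒ b_0 = 11 − 0 − 6 = 5; all invariant factors of ∂_1 are 1 so no torsion. So H_0 = Z^5.
rank ∂_1 = 6, rank ∂_2 = 12 ⇒ b_1 = 18 − 6 − 12 = 0; ∂_2 has invariant factor(s) [2] giving torsion. So H_1 = Z/2.
rank ∂_2 = 12, rank ∂_3 = 0 ⇒ b_2 = 12 − 12 − 0 = 0. So H_2 = 0.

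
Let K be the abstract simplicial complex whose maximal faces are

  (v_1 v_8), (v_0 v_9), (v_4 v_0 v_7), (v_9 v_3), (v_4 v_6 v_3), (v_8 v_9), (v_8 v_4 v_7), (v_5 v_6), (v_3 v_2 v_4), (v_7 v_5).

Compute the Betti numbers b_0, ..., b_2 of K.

Fix the vertex order v_0 < v_1 < v_2 < v_3 < v_4 < v_5 < v_6 < v_7 < v_8 < v_9 and write every simplex with vertices in increasing order. Then dim K = 2 and the simplices of K are:

  0-simplices (10): [v_0], [v_1], [v_2], [v_3], [v_4], [v_5], [v_6], [v_7], [v_8], [v_9]
  1-simplices (16): (16 of them)
  2-simplices (4): [v_0,v_4,v_7], [v_2,v_3,v_4], [v_3,v_4,v_6], [v_4,v_7,v_8]

giving chain groups C_0 ≅ Z^10, C_1 ≅ Z^16, C_2 ≅ Z^4.

∂_1: C_1 → C_0 is given by ∂[p,q] = [q] − [p].
The resulting 10×16 matrix has rank 9, and its Smith normal form has invariant factors (1,1,1,1,1,1,1,1,1).

∂_2: C_2 → C_1 acts by ∂[p,q,r] = [q,r] − [p,r] + [p,q]. For instance
  ∂[v_4,v_7,v_8] = [v_7,v_8] − [v_4,v_8] + [v_4,v_7],
  ∂[v_3,v_4,v_6] = [v_4,v_6] − [v_3,v_6] + [v_3,v_4].
The resulting 16×4 matrix has rank 4, and its Smith normal form has invariant factors (1,1,1,1).

Now H_k = ker ∂_k / im ∂_{k+1}, so:

  H_0: rank C_0 − rank ∂_1 = 10 − 9 = 1, and the invariant factors of ∂_1 are all 1, so H_0 = Z.
  H_1: rank ker ∂_1 − rank ∂_2 = (16 − 9) − 4 = 3, and the invariant factors of ∂_2 are all 1, so H_1 = Z^3.
  H_2: rank ker ∂_2 − rank ∂_3 = (4 − 4) − 0 = 0, and there is no ∂_3, so H_2 = 0.

Hence the Betti numbers are b_0 = 1, b_1 = 3, b_2 = 0.

b_0 = 1, b_1 = 3, b_2 = 0.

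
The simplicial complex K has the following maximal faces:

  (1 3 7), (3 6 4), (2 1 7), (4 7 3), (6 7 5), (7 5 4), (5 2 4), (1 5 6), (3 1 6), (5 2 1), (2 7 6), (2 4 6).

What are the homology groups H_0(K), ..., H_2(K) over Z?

H_0 ≅ Z,  H_1 ≅ Z/2,  H_2 = 0.

We work with the vertex ordering 1 < 2 < 3 < 4 < 5 < 6 < 7. The simplices of K, each written with vertices in increasing order, are:

  0-simplices (7): [1], [2], [3], [4], [5], [6], [7]
  1-simplices (18): [1,2], [1,3], [1,5], [1,6], [1,7], [2,4], [2,5], [2,6], [2,7], [3,4], [3,6], [3,7], [4,5], [4,6], [4,7], [5,6], [5,7], [6,7]
  2-simplices (12): [1,2,5], [1,2,7], [1,3,6], [1,3,7], [1,5,6], [2,4,5], [2,4,6], [2,6,7], [3,4,6], [3,4,7], [4,5,7], [5,6,7]

giving chain groups C_0 ≅ Z^7, C_1 ≅ Z^18, C_2 ≅ Z^12.

Boundary ∂_1: C_1 → C_0 maps an edge to its endpoints' difference, ∂[p,q] = q − p. For instance
  ∂[4,6] = [6] − [4].
As a 7×18 matrix over Z this has rank 6, with invariant factors (1,1,1,1,1,1).

Boundary ∂_2: C_2 → C_1 acts by ∂[p,q,r] = [q,r] − [p,r] + [p,q]. For instance
  ∂[2,6,7] = [6,7] − [2,7] + [2,6],
  ∂[5,6,7] = [6,7] − [5,7] + [5,6].
The resulting 18×12 matrix has rank 12, and its Smith normal form has invariant factors (1,1,1,1,1,1,1,1,1,1,1,2).

Computing H_k = (kernel of ∂_k) / (image of ∂_{k+1}):

  H_0: rank C_0 − rank ∂_1 = 7 − 6 = 1, and the invariant factors of ∂_1 are all 1, so H_0 = Z.
  H_1: rank ker ∂_1 − rank ∂_2 = (18 − 6) − 12 = 0, and ∂_2 has invariant factor 2 > 1, so H_1 = Z/2.
  H_2: rank ker ∂_2 − rank ∂_3 = (12 − 12) − 0 = 0, and there is no ∂_3, so H_2 = 0.

As a check, the Euler characteristic is 7 − 18 + 12 = 1, which agrees with 1 − 0 + 0 = 1.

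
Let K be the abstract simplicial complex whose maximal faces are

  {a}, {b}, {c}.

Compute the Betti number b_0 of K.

b_0 = 3.

Take the total order a < b < c on the vertex set. Then K (dimension 0) consists of the simplices:

  0-simplices (3): a, b, c

Hence C_0 ≅ Z^3.

Now H_k = ker ∂_k / im ∂_{k+1}, so:

  H_0: rank C_0 − rank ∂_1 = 3 − 0 = 3, and there is no ∂_1, so H_0 = Z^3.

Hence the Betti numbers are b_0 = 3.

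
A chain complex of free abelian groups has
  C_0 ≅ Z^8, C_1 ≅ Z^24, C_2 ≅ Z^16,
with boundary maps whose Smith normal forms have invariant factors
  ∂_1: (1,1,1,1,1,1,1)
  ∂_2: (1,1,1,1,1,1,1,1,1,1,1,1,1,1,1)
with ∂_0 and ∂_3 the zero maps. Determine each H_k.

H_0 ≅ Z,  H_1 ≅ Z^2,  H_2 ≅ Z.

H_0: b_0 = 8 − 0 − 7 = 1; torsion from ∂_1 factors > 1: none. So H_0 ≅ Z.
H_1: b_1 = 24 − 7 − 15 = 2; torsion from ∂_2 factors > 1: none. So H_1 ≅ Z^2.
H_2: b_2 = 16 − 15 − 0 = 1; torsion from ∂_3 factors > 1: none. So H_2 ≅ Z.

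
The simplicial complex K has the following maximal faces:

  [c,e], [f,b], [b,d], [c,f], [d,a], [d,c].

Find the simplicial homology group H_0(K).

H_0 ≅ Z.

Order the vertices as a < b < c < d < e < f. Listing each simplex with vertices in this order, K has dimension 1 with simplices:

  0-simplices (6): a, b, c, d, e, f
  1-simplices (6): ad, bd, bf, cd, ce, cf

giving chain groups C_0 ≅ Z^6, C_1 ≅ Z^6.

Boundary ∂_1: C_1 → C_0 maps an edge to its endpoints' difference, ∂[p,q] = q − p. For instance
  ∂ce = e − c.
The resulting 6×6 matrix has rank 5, and its Smith normal form has invariant factors (1,1,1,1,1).

Now H_k = ker ∂_k / im ∂_{k+1}, so:

  H_0: rank C_0 − rank ∂_1 = 6 − 5 = 1, and the invariant factors of ∂_1 are all 1, so H_0 ≅ Z.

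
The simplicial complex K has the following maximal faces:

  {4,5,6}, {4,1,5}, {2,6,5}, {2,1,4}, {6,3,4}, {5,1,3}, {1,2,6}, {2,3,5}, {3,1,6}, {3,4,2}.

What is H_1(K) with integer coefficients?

Take the total order 1 < 2 < 3 < 4 < 5 < 6 on the vertex set. Then K (dimension 2) consists of the simplices:

  0-simplices (6): [1], [2], [3], [4], [5], [6]
  1-simplices (15): [1,2], [1,3], [1,4], [1,5], [1,6], [2,3], [2,4], [2,5], [2,6], [3,4], [3,5], [3,6], [4,5], [4,6], [5,6]
  2-simplices (10): [1,2,4], [1,2,6], [1,3,5], [1,3,6], [1,4,5], [2,3,4], [2,3,5], [2,5,6], [3,4,6], [4,5,6]

so the chain groups are C_0 ≅ Z^6, C_1 ≅ Z^15, C_2 ≅ Z^10.

∂_1: C_1 → C_0 is given by ∂[p,q] = [q] − [p]. For instance
  ∂[3,5] = [5] − [3].
As a 6×15 matrix over Z this has rank 5, with invariant factors (1,1,1,1,1).

∂_2: C_2 → C_1 maps a triangle to the signed sum of its edges. For instance
  ∂[1,3,5] = [3,5] − [1,5] + [1,3],
  ∂[1,4,5] = [4,5] − [1,5] + [1,4].
The 15×10 boundary matrix has rank 10 and Smith normal form diag(1,1,1,1,1,1,1,1,1,2).

Reading off H_k = ker ∂_k / im ∂_{k+1}:

  H_1: rank ker ∂_1 − rank ∂_2 = (15 − 5) − 10 = 0, and ∂_2 has invariant factor 2 > 1, so H_1 = Z/2.

H_1 ≅ Z/2.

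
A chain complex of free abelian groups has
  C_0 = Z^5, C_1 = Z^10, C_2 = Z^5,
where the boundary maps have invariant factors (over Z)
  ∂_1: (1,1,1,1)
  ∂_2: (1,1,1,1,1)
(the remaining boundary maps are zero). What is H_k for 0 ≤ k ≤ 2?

H_0 ≅ Z,  H_1 ≅ Z,  H_2 = 0.

H_0: b_0 = 5 − 0 − 4 = 1; torsion from ∂_1 factors > 1: none. So H_0 ≅ Z.
H_1: b_1 = 10 − 4 − 5 = 1; torsion from ∂_2 factors > 1: none. So H_1 ≅ Z.
H_2: b_2 = 5 − 5 − 0 = 0; torsion from ∂_3 factors > 1: none. So H_2 ≅ 0.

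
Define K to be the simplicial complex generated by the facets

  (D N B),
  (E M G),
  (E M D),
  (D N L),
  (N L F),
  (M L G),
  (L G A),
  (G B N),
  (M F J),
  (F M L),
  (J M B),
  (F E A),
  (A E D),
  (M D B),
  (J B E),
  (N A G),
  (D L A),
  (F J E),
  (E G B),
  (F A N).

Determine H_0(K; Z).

Take the total order A < B < D < E < F < G < J < L < M < N on the vertex set. Then K (dimension 2) consists of the simplices:

  0-simplices (10): A, B, D, E, F, G, J, L, M, N
  1-simplices (30): AD, AE, AF, AG, AL, AN, BD, BE, BG, BJ, BM, BN, DE, DL, DM, DN, EF, EG, EJ, EM, FJ, FL, FM, FN, GL, GM, GN, JM, LM, LN
  2-simplices (20): ADE, ADL, AEF, AFN, AGL, AGN, BDM, BDN, BEG, BEJ, BGN, BJM, DEM, DLN, EFJ, EGM, FJM, FLM, FLN, GLM

so the chain groups are C_0 ≅ Z^10, C_1 ≅ Z^30, C_2 ≅ Z^20.

The boundary map ∂_1: C_1 → C_0 maps an edge to its endpoints' difference, ∂[p,q] = q − p.
The resulting 10×30 matrix has rank 9, and its Smith normal form has invariant factors (1,1,1,1,1,1,1,1,1).

The boundary map ∂_2: C_2 → C_1 acts by ∂[p,q,r] = [q,r] − [p,r] + [p,q]. For instance
  ∂ADL = DL − AL + AD,
  ∂DEM = EM − DM + DE.
The 30×20 boundary matrix has rank 20 and Smith normal form diag(1,1,1,1,1,1,1,1,1,1,1,1,1,1,1,1,1,1,1,2).

Reading off H_k = ker ∂_k / im ∂_{k+1}:

  H_0: rank C_0 − rank ∂_1 = 10 − 9 = 1, and the invariant factors of ∂_1 are all 1, so H_0 = Z.

H_0 ≅ Z.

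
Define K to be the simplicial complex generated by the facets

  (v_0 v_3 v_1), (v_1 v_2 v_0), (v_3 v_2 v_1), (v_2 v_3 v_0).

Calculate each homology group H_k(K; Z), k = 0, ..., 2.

Fix the vertex order v_0 < v_1 < v_2 < v_3 and write every simplex with vertices in increasing order. Then dim K = 2 and the simplices of K are:

  0-simplices (4): [v_0], [v_1], [v_2], [v_3]
  1-simplices (6): [v_0,v_1], [v_0,v_2], [v_0,v_3], [v_1,v_2], [v_1,v_3], [v_2,v_3]
  2-simplices (4): [v_0,v_1,v_2], [v_0,v_1,v_3], [v_0,v_2,v_3], [v_1,v_2,v_3]

Hence C_0 ≅ Z^4, C_1 ≅ Z^6, C_2 ≅ Z^4.

∂_1: C_1 → C_0 maps an edge to its endpoints' difference, ∂[p,q] = q − p.
As a 4×6 matrix over Z this has rank 3, with invariant factors (1,1,1).

The boundary map ∂_2: C_2 → C_1 sends each 2-simplex [p,q,r] to [q,r] − [p,r] + [p,q]. For instance
  ∂[v_0,v_1,v_2] = [v_1,v_2] − [v_0,v_2] + [v_0,v_1],
  ∂[v_1,v_2,v_3] = [v_2,v_3] − [v_1,v_3] + [v_1,v_2].
The resulting 6×4 matrix has rank 3, and its Smith normal form has invariant factors (1,1,1).

Computing H_k = (kernel of ∂_k) / (image of ∂_{k+1}):

  H_0: rank C_0 − rank ∂_1 = 4 − 3 = 1, and the invariant factors of ∂_1 are all 1, so H_0 = Z.
  H_1: rank ker ∂_1 − rank ∂_2 = (6 − 3) − 3 = 0, and the invariant factors of ∂_2 are all 1, so H_1 = 0.
  H_2: rank ker ∂_2 − rank ∂_3 = (4 − 3) − 0 = 1, and there is no ∂_3, so H_2 = Z.

As a check, the Euler characteristic is 4 − 6 + 4 = 2, which agrees with 1 − 0 + 1 = 2.

H_0 ≅ Z,  H_1 = 0,  H_2 ≅ Z.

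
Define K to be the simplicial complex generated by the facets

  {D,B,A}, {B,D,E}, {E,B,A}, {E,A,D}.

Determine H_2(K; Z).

H_2 ≅ Z.

Order the vertices as A < B < D < E. Listing each simplex with vertices in this order, K has dimension 2 with simplices:

  0-simplices (4): A, B, D, E
  1-simplices (6): AB, AD, AE, BD, BE, DE
  2-simplices (4): ABD, ABE, ADE, BDE

giving chain groups C_0 ≅ Z^4, C_1 ≅ Z^6, C_2 ≅ Z^4.

∂_1: C_1 → C_0 sends each edge [p,q] (with p < q) to q − p. For instance
  ∂BE = E − B.
This gives a 4×6 integer matrix of rank 3; reducing to Smith normal form yields diagonal entries (1,1,1).

∂_2: C_2 → C_1 acts by ∂[p,q,r] = [q,r] − [p,r] + [p,q]. For instance
  ∂ADE = DE − AE + AD,
  ∂ABD = BD − AD + AB.
This gives a 6×4 integer matrix of rank 3; reducing to Smith normal form yields diagonal entries (1,1,1).

Reading off H_k = ker ∂_k / im ∂_{k+1}:

  H_2: rank ker ∂_2 − rank ∂_3 = (4 − 3) − 0 = 1, and there is no ∂_3, so H_2 ≅ Z.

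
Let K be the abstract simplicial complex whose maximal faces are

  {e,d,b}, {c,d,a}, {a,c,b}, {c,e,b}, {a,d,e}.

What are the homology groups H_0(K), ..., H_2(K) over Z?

H_0 = Z,  H_1 = Z,  H_2 = 0.

Fix the vertex order a < b < c < d < e and write every simplex with vertices in increasing order. Then dim K = 2 and the simplices of K are:

  0-simplices (5): a, b, c, d, e
  1-simplices (10): ab, ac, ad, ae, bc, bd, be, cd, ce, de
  2-simplices (5): abc, acd, ade, bce, bde

giving chain groups C_0 ≅ Z^5, C_1 ≅ Z^10, C_2 ≅ Z^5.

∂_1: C_1 → C_0 is given by ∂[p,q] = [q] − [p]. For instance
  ∂ac = c − a.
The resulting 5×10 matrix has rank 4, and its Smith normal form has invariant factors (1,1,1,1).

The boundary map ∂_2: C_2 → C_1 maps a triangle to the signed sum of its edges. For instance
  ∂abc = bc − ac + ab,
  ∂bde = de − be + bd.
As a 10×5 matrix over Z this has rank 5, with invariant factors (1,1,1,1,1).

Reading off H_k = ker ∂_k / im ∂_{k+1}:

  H_0: rank C_0 − rank ∂_1 = 5 − 4 = 1, and the invariant factors of ∂_1 are all 1, so H_0 = Z.
  H_1: rank ker ∂_1 − rank ∂_2 = (10 − 4) − 5 = 1, and the invariant factors of ∂_2 are all 1, so H_1 = Z.
  H_2: rank ker ∂_2 − rank ∂_3 = (5 − 5) − 0 = 0, and there is no ∂_3, so H_2 = 0.

(K is a triangulation of the Möbius band.)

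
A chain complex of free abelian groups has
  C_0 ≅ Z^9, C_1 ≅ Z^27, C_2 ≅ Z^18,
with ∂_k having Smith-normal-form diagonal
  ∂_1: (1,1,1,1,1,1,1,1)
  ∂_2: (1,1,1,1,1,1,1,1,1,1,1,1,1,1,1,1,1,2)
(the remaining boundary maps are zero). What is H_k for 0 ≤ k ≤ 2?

H_0 ≅ Z,  H_1 ≅ Z ⊕ Z/2,  H_2 = 0.

H_0: b_0 = 9 − 0 − 8 = 1; torsion from ∂_1 factors > 1: none. So H_0 ≅ Z.
H_1: b_1 = 27 − 8 − 18 = 1; torsion from ∂_2 factors > 1: [2]. So H_1 ≅ Z ⊕ Z/2.
H_2: b_2 = 18 − 18 − 0 = 0; torsion from ∂_3 factors > 1: none. So H_2 ≅ 0.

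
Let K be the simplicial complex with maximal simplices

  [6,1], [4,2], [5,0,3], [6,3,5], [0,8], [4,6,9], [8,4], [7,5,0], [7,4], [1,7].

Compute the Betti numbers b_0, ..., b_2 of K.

b_0 = 1, b_1 = 3, b_2 = 0.

Order the vertices as 0 < 1 < 2 < 3 < 4 < 5 < 6 < 7 < 8 < 9. Listing each simplex with vertices in this order, K has dimension 2 with simplices:

  0-simplices (10): [0], [1], [2], [3], [4], [5], [6], [7], [8], [9]
  1-simplices (16): [0,3], [0,5], [0,7], [0,8], [1,6], [1,7], [2,4], [3,5], [3,6], [4,6], [4,7], [4,8], [4,9], [5,6], [5,7], [6,9]
  2-simplices (4): [0,3,5], [0,5,7], [3,5,6], [4,6,9]

Hence C_0 ≅ Z^10, C_1 ≅ Z^16, C_2 ≅ Z^4.

The boundary map ∂_1: C_1 → C_0 sends each edge [p,q] (with p < q) to q − p. For instance
  ∂[1,7] = [7] − [1].
This gives a 10×16 integer matrix of rank 9; reducing to Smith normal form yields diagonal entries (1,1,1,1,1,1,1,1,1).

Boundary ∂_2: C_2 → C_1 maps a triangle to the signed sum of its edges. For instance
  ∂[0,3,5] = [3,5] − [0,5] + [0,3],
  ∂[0,5,7] = [5,7] − [0,7] + [0,5].
This gives a 16×4 integer matrix of rank 4; reducing to Smith normal form yields diagonal entries (1,1,1,1).

Reading off H_k = ker ∂_k / im ∂_{k+1}:

  H_0: rank C_0 − rank ∂_1 = 10 − 9 = 1, and the invariant factors of ∂_1 are all 1, so H_0 ≅ Z.
  H_1: rank ker ∂_1 − rank ∂_2 = (16 − 9) − 4 = 3, and the invariant factors of ∂_2 are all 1, so H_1 ≅ Z^3.
  H_2: rank ker ∂_2 − rank ∂_3 = (4 − 4) − 0 = 0, and there is no ∂_3, so H_2 ≅ 0.

As a check, the Euler characteristic is 10 − 16 + 4 = -2, which agrees with 1 − 3 + 0 = -2.

Hence the Betti numbers are b_0 = 1, b_1 = 3, b_2 = 0.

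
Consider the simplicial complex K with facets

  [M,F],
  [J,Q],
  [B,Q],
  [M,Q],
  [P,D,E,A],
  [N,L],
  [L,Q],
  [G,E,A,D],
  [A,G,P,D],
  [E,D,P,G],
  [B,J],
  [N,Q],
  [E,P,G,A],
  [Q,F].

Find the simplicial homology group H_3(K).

K has 12 vertices, 19 edges, 10 triangles, 5 3-simplices.
rank ∂_3 = 4, rank ∂_4 = 0 ⇒ b_3 = 5 − 4 − 0 = 1. So H_3 ≅ Z.

H_3 ≅ Z.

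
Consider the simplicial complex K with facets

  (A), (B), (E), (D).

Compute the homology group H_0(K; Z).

K has 4 vertices.
rank ∂_0 = 0, rank ∂_1 = 0 ⇒ b_0 = 4 − 0 − 0 = 4. So H_0 = Z^4.

H_0 = Z^4.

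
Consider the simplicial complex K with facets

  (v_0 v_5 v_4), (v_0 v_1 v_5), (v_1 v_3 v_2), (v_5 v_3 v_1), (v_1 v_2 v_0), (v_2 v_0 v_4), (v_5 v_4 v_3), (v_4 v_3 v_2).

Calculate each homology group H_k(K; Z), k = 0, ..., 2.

Fix the vertex order v_0 < v_1 < v_2 < v_3 < v_4 < v_5 and write every simplex with vertices in increasing order. Then dim K = 2 and the simplices of K are:

  0-simplices (6): [v_0], [v_1], [v_2], [v_3], [v_4], [v_5]
  1-simplices (12): [v_0,v_1], [v_0,v_2], [v_0,v_4], [v_0,v_5], [v_1,v_2], [v_1,v_3], [v_1,v_5], [v_2,v_3], [v_2,v_4], [v_3,v_4], [v_3,v_5], [v_4,v_5]
  2-simplices (8): [v_0,v_1,v_2], [v_0,v_1,v_5], [v_0,v_2,v_4], [v_0,v_4,v_5], [v_1,v_2,v_3], [v_1,v_3,v_5], [v_2,v_3,v_4], [v_3,v_4,v_5]

Hence C_0 ≅ Z^6, C_1 ≅ Z^12, C_2 ≅ Z^8.

∂_1: C_1 → C_0 maps an edge to its endpoints' difference, ∂[p,q] = q − p. For instance
  ∂[v_0,v_2] = [v_2] − [v_0].
As a 6×12 matrix over Z this has rank 5, with invariant factors (1,1,1,1,1).

Boundary ∂_2: C_2 → C_1 acts by ∂[p,q,r] = [q,r] − [p,r] + [p,q]. For instance
  ∂[v_1,v_2,v_3] = [v_2,v_3] − [v_1,v_3] + [v_1,v_2],
  ∂[v_0,v_1,v_5] = [v_1,v_5] − [v_0,v_5] + [v_0,v_1].
This gives a 12×8 integer matrix of rank 7; reducing to Smith normal form yields diagonal entries (1,1,1,1,1,1,1).

From H_k ≅ ker(∂_k) / im(∂_{k+1}) we obtain:

  H_0: rank C_0 − rank ∂_1 = 6 − 5 = 1, and the invariant factors of ∂_1 are all 1, so H_0 = Z.
  H_1: rank ker ∂_1 − rank ∂_2 = (12 − 5) − 7 = 0, and the invariant factors of ∂_2 are all 1, so H_1 = 0.
  H_2: rank ker ∂_2 − rank ∂_3 = (8 − 7) − 0 = 1, and there is no ∂_3, so H_2 = Z.

H_0 ≅ Z,  H_1 = 0,  H_2 ≅ Z.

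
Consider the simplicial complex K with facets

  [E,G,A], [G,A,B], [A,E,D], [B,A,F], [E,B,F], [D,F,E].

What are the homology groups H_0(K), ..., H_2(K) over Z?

Take the total order A < B < D < E < F < G on the vertex set. Then K (dimension 2) consists of the simplices:

  0-simplices (6): A, B, D, E, F, G
  1-simplices (12): AB, AD, AE, AF, AG, BE, BF, BG, DE, DF, EF, EG
  2-simplices (6): ABF, ABG, ADE, AEG, BEF, DEF

so the chain groups are C_0 ≅ Z^6, C_1 ≅ Z^12, C_2 ≅ Z^6.

Boundary ∂_1: C_1 → C_0 is given by ∂[p,q] = [q] − [p].
The 6×12 boundary matrix has rank 5 and Smith normal form diag(1,1,1,1,1).

The boundary map ∂_2: C_2 → C_1 maps a triangle to the signed sum of its edges. For instance
  ∂AEG = EG − AG + AE,
  ∂ADE = DE − AE + AD.
As a 12×6 matrix over Z this has rank 6, with invariant factors (1,1,1,1,1,1).

Reading off H_k = ker ∂_k / im ∂_{k+1}:

  H_0: rank C_0 − rank ∂_1 = 6 − 5 = 1, and the invariant factors of ∂_1 are all 1, so H_0 ≅ Z.
  H_1: rank ker ∂_1 − rank ∂_2 = (12 − 5) − 6 = 1, and the invariant factors of ∂_2 are all 1, so H_1 ≅ Z.
  H_2: rank ker ∂_2 − rank ∂_3 = (6 − 6) − 0 = 0, and there is no ∂_3, so H_2 ≅ 0.

As a check, the Euler characteristic is 6 − 12 + 6 = 0, which agrees with 1 − 1 + 0 = 0.
(K is a triangulation of the cylinder S^1 x I.)

H_0 = Z,  H_1 = Z,  H_2 = 0.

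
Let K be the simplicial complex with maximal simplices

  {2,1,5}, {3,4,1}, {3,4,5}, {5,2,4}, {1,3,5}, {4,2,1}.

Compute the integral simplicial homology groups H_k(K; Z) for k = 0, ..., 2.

H_0 ≅ Z,  H_1 = 0,  H_2 ≅ Z.

K has 5 vertices, 9 edges, 6 triangles.
rank ∂_0 = 0, rank ∂_1 = 4 ⇒ b_0 = 5 − 0 − 4 = 1; all invariant factors of ∂_1 are 1 so no torsion. So H_0 ≅ Z.
rank ∂_1 = 4, rank ∂_2 = 5 ⇒ b_1 = 9 − 4 − 5 = 0; all invariant factors of ∂_2 are 1 so no torsion. So H_1 ≅ 0.
rank ∂_2 = 5, rank ∂_3 = 0 ⇒ b_2 = 6 − 5 − 0 = 1. So H_2 ≅ Z.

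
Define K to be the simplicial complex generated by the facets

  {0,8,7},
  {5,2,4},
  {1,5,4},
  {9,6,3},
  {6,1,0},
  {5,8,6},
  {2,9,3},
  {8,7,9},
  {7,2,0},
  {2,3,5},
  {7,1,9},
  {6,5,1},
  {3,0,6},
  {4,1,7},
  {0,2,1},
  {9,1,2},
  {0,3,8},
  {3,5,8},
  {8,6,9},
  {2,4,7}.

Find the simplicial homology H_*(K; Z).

H_0 ≅ Z,  H_1 ≅ Z × Z/2,  H_2 = 0.

We work with the vertex ordering 0 < 1 < 2 < 3 < 4 < 5 < 6 < 7 < 8 < 9. The simplices of K, each written with vertices in increasing order, are:

  0-simplices (10): [0], [1], [2], [3], [4], [5], [6], [7], [8], [9]
  1-simplices (30): (30 of them)
  2-simplices (20): (20 of them)

so the chain groups are C_0 ≅ Z^10, C_1 ≅ Z^30, C_2 ≅ Z^20.

∂_1: C_1 → C_0 maps an edge to its endpoints' difference, ∂[p,q] = q − p.
As a 10×30 matrix over Z this has rank 9, with invariant factors (1,1,1,1,1,1,1,1,1).

The boundary map ∂_2: C_2 → C_1 sends each 2-simplex [p,q,r] to [q,r] − [p,r] + [p,q]. For instance
  ∂[0,3,8] = [3,8] − [0,8] + [0,3],
  ∂[1,4,7] = [4,7] − [1,7] + [1,4].
This gives a 30×20 integer matrix of rank 20; reducing to Smith normal form yields diagonal entries (1,1,1,1,1,1,1,1,1,1,1,1,1,1,1,1,1,1,1,2).

Reading off H_k = ker ∂_k / im ∂_{k+1}:

  H_0: rank C_0 − rank ∂_1 = 10 − 9 = 1, and the invariant factors of ∂_1 are all 1, so H_0 ≅ Z.
  H_1: rank ker ∂_1 − rank ∂_2 = (30 − 9) − 20 = 1, and ∂_2 has invariant factor 2 > 1, so H_1 ≅ Z × Z/2.
  H_2: rank ker ∂_2 − rank ∂_3 = (20 − 20) − 0 = 0, and there is no ∂_3, so H_2 ≅ 0.

(K is a triangulation of the Klein bottle.)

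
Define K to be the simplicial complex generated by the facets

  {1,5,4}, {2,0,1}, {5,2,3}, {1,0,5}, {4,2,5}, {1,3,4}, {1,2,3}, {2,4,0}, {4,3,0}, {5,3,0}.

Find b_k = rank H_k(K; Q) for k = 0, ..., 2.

b_0 = 1, b_1 = 0, b_2 = 0.

Take the total order 0 < 1 < 2 < 3 < 4 < 5 on the vertex set. Then K (dimension 2) consists of the simplices:

  0-simplices (6): [0], [1], [2], [3], [4], [5]
  1-simplices (15): [0,1], [0,2], [0,3], [0,4], [0,5], [1,2], [1,3], [1,4], [1,5], [2,3], [2,4], [2,5], [3,4], [3,5], [4,5]
  2-simplices (10): [0,1,2], [0,1,5], [0,2,4], [0,3,4], [0,3,5], [1,2,3], [1,3,4], [1,4,5], [2,3,5], [2,4,5]

so the chain groups are C_0 ≅ Z^6, C_1 ≅ Z^15, C_2 ≅ Z^10.

∂_1: C_1 → C_0 sends each edge [p,q] (with p < q) to q − p. For instance
  ∂[0,2] = [2] − [0].
As a 6×15 matrix over Z this has rank 5, with invariant factors (1,1,1,1,1).

The boundary map ∂_2: C_2 → C_1 acts by ∂[p,q,r] = [q,r] − [p,r] + [p,q]. For instance
  ∂[0,2,4] = [2,4] − [0,4] + [0,2],
  ∂[1,4,5] = [4,5] − [1,5] + [1,4].
The 15×10 boundary matrix has rank 10 and Smith normal form diag(1,1,1,1,1,1,1,1,1,2).

Now H_k = ker ∂_k / im ∂_{k+1}, so:

  H_0: rank C_0 − rank ∂_1 = 6 − 5 = 1, and the invariant factors of ∂_1 are all 1, so H_0 = Z.
  H_1: rank ker ∂_1 − rank ∂_2 = (15 − 5) − 10 = 0, and ∂_2 has invariant factor 2 > 1, so H_1 = Z/2.
  H_2: rank ker ∂_2 − rank ∂_3 = (10 − 10) − 0 = 0, and there is no ∂_3, so H_2 = 0.

As a check, the Euler characteristic is 6 − 15 + 10 = 1, which agrees with 1 − 0 + 0 = 1.

Hence the Betti numbers are b_0 = 1, b_1 = 0, b_2 = 0.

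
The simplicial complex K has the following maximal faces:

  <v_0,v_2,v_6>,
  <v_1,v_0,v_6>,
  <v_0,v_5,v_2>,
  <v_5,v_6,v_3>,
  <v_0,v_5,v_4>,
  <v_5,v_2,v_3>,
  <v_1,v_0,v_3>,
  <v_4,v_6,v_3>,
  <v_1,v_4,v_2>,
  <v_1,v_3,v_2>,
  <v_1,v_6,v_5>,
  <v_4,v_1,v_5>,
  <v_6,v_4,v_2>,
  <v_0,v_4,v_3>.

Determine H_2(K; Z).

H_2 ≅ Z.

Take the total order v_0 < v_1 < v_2 < v_3 < v_4 < v_5 < v_6 on the vertex set. Then K (dimension 2) consists of the simplices:

  0-simplices (7): [v_0], [v_1], [v_2], [v_3], [v_4], [v_5], [v_6]
  1-simplices (21): (21 of them)
  2-simplices (14): (14 of them)

so the chain groups are C_0 ≅ Z^7, C_1 ≅ Z^21, C_2 ≅ Z^14.

∂_1: C_1 → C_0 is given by ∂[p,q] = [q] − [p].
The 7×21 boundary matrix has rank 6 and Smith normal form diag(1,1,1,1,1,1).

The boundary map ∂_2: C_2 → C_1 acts by ∂[p,q,r] = [q,r] − [p,r] + [p,q]. For instance
  ∂[v_0,v_2,v_5] = [v_2,v_5] − [v_0,v_5] + [v_0,v_2],
  ∂[v_1,v_4,v_5] = [v_4,v_5] − [v_1,v_5] + [v_1,v_4].
The resulting 21×14 matrix has rank 13, and its Smith normal form has invariant factors (1,1,1,1,1,1,1,1,1,1,1,1,1).

Computing H_k = (kernel of ∂_k) / (image of ∂_{k+1}):

  H_2: rank ker ∂_2 − rank ∂_3 = (14 − 13) − 0 = 1, and there is no ∂_3, so H_2 = Z.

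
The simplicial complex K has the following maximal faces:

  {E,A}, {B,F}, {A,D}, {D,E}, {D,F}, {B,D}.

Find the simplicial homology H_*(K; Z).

Order the vertices as A < B < D < E < F. Listing each simplex with vertices in this order, K has dimension 1 with simplices:

  0-simplices (5): A, B, D, E, F
  1-simplices (6): AD, AE, BD, BF, DE, DF

Hence C_0 ≅ Z^5, C_1 ≅ Z^6.

Boundary ∂_1: C_1 → C_0 maps an edge to its endpoints' difference, ∂[p,q] = q − p. For instance
  ∂BD = D − B.
The 5×6 boundary matrix has rank 4 and Smith normal form diag(1,1,1,1).

Reading off H_k = ker ∂_k / im ∂_{k+1}:

  H_0: rank C_0 − rank ∂_1 = 5 − 4 = 1, and the invariant factors of ∂_1 are all 1, so H_0 ≅ Z.
  H_1: rank ker ∂_1 − rank ∂_2 = (6 − 4) − 0 = 2, and there is no ∂_2, so H_1 ≅ Z^2.

(K is a triangulation of a wedge of 2 circles.)

H_0 ≅ Z,  H_1 ≅ Z^2.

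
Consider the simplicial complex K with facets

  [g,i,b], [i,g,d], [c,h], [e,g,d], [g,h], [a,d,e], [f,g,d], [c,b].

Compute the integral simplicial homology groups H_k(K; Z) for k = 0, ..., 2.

H_0 ≅ Z,  H_1 ≅ Z,  H_2 = 0.

Fix the vertex order a < b < c < d < e < f < g < h < i and write every simplex with vertices in increasing order. Then dim K = 2 and the simplices of K are:

  0-simplices (9): a, b, c, d, e, f, g, h, i
  1-simplices (14): ad, ae, bc, bg, bi, ch, de, df, dg, di, eg, fg, gh, gi
  2-simplices (5): ade, bgi, deg, dfg, dgi

Hence C_0 ≅ Z^9, C_1 ≅ Z^14, C_2 ≅ Z^5.

∂_1: C_1 → C_0 maps an edge to its endpoints' difference, ∂[p,q] = q − p. For instance
  ∂df = f − d.
The resulting 9×14 matrix has rank 8, and its Smith normal form has invariant factors (1,1,1,1,1,1,1,1).

∂_2: C_2 → C_1 sends each 2-simplex [p,q,r] to [q,r] − [p,r] + [p,q]. For instance
  ∂dfg = fg − dg + df,
  ∂deg = eg − dg + de.
This gives a 14×5 integer matrix of rank 5; reducing to Smith normal form yields diagonal entries (1,1,1,1,1).

Now H_k = ker ∂_k / im ∂_{k+1}, so:

  H_0: rank C_0 − rank ∂_1 = 9 − 8 = 1, and the invariant factors of ∂_1 are all 1, so H_0 = Z.
  H_1: rank ker ∂_1 − rank ∂_2 = (14 − 8) − 5 = 1, and the invariant factors of ∂_2 are all 1, so H_1 = Z.
  H_2: rank ker ∂_2 − rank ∂_3 = (5 − 5) − 0 = 0, and there is no ∂_3, so H_2 = 0.

As a check, the Euler characteristic is 9 − 14 + 5 = 0, which agrees with 1 − 1 + 0 = 0.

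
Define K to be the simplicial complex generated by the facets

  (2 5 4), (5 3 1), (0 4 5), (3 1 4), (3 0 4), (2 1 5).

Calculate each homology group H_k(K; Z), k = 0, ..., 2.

H_0 = Z,  H_1 = Z,  H_2 = 0.

Take the total order 0 < 1 < 2 < 3 < 4 < 5 on the vertex set. Then K (dimension 2) consists of the simplices:

  0-simplices (6): [0], [1], [2], [3], [4], [5]
  1-simplices (12): [0,3], [0,4], [0,5], [1,2], [1,3], [1,4], [1,5], [2,4], [2,5], [3,4], [3,5], [4,5]
  2-simplices (6): [0,3,4], [0,4,5], [1,2,5], [1,3,4], [1,3,5], [2,4,5]

giving chain groups C_0 ≅ Z^6, C_1 ≅ Z^12, C_2 ≅ Z^6.

∂_1: C_1 → C_0 sends each edge [p,q] (with p < q) to q − p.
The resulting 6×12 matrix has rank 5, and its Smith normal form has invariant factors (1,1,1,1,1).

Boundary ∂_2: C_2 → C_1 maps a triangle to the signed sum of its edges. For instance
  ∂[1,2,5] = [2,5] − [1,5] + [1,2],
  ∂[1,3,4] = [3,4] − [1,4] + [1,3].
This gives a 12×6 integer matrix of rank 6; reducing to Smith normal form yields diagonal entries (1,1,1,1,1,1).

Computing H_k = (kernel of ∂_k) / (image of ∂_{k+1}):

  H_0: rank C_0 − rank ∂_1 = 6 − 5 = 1, and the invariant factors of ∂_1 are all 1, so H_0 = Z.
  H_1: rank ker ∂_1 − rank ∂_2 = (12 − 5) − 6 = 1, and the invariant factors of ∂_2 are all 1, so H_1 = Z.
  H_2: rank ker ∂_2 − rank ∂_3 = (6 − 6) − 0 = 0, and there is no ∂_3, so H_2 = 0.

As a check, the Euler characteristic is 6 − 12 + 6 = 0, which agrees with 1 − 1 + 0 = 0.
(K is a triangulation of the cylinder S^1 x I.)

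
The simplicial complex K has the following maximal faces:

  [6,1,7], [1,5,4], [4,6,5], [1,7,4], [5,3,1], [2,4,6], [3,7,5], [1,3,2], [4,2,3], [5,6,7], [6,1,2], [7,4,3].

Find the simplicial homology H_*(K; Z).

Fix the vertex order 1 < 2 < 3 < 4 < 5 < 6 < 7 and write every simplex with vertices in increasing order. Then dim K = 2 and the simplices of K are:

  0-simplices (7): [1], [2], [3], [4], [5], [6], [7]
  1-simplices (18): [1,2], [1,3], [1,4], [1,5], [1,6], [1,7], [2,3], [2,4], [2,6], [3,4], [3,5], [3,7], [4,5], [4,6], [4,7], [5,6], [5,7], [6,7]
  2-simplices (12): [1,2,3], [1,2,6], [1,3,5], [1,4,5], [1,4,7], [1,6,7], [2,3,4], [2,4,6], [3,4,7], [3,5,7], [4,5,6], [5,6,7]

Hence C_0 ≅ Z^7, C_1 ≅ Z^18, C_2 ≅ Z^12.

Boundary ∂_1: C_1 → C_0 sends each edge [p,q] (with p < q) to q − p. For instance
  ∂[4,6] = [6] − [4].
The 7×18 boundary matrix has rank 6 and Smith normal form diag(1,1,1,1,1,1).

Boundary ∂_2: C_2 → C_1 sends each 2-simplex [p,q,r] to [q,r] − [p,r] + [p,q]. For instance
  ∂[3,4,7] = [4,7] − [3,7] + [3,4],
  ∂[4,5,6] = [5,6] − [4,6] + [4,5].
This gives a 18×12 integer matrix of rank 12; reducing to Smith normal form yields diagonal entries (1,1,1,1,1,1,1,1,1,1,1,2).

Computing H_k = (kernel of ∂_k) / (image of ∂_{k+1}):

  H_0: rank C_0 − rank ∂_1 = 7 − 6 = 1, and the invariant factors of ∂_1 are all 1, so H_0 ≅ Z.
  H_1: rank ker ∂_1 − rank ∂_2 = (18 − 6) − 12 = 0, and ∂_2 has invariant factor 2 > 1, so H_1 ≅ Z_2.
  H_2: rank ker ∂_2 − rank ∂_3 = (12 − 12) − 0 = 0, and there is no ∂_3, so H_2 ≅ 0.

H_0 = Z,  H_1 = Z_2,  H_2 = 0.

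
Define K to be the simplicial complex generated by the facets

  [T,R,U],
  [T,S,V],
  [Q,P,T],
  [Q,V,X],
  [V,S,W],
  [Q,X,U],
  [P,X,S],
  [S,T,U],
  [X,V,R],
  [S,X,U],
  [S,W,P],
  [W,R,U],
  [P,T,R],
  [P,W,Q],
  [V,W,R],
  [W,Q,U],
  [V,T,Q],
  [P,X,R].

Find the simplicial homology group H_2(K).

Fix the vertex order P < Q < R < S < T < U < V < W < X and write every simplex with vertices in increasing order. Then dim K = 2 and the simplices of K are:

  0-simplices (9): P, Q, R, S, T, U, V, W, X
  1-simplices (27): PQ, PR, PS, PT, PW, PX, QT, QU, QV, QW, QX, RT, RU, RV, RW, RX, ST, SU, SV, SW, SX, TU, TV, UW, UX, VW, VX
  2-simplices (18): PQT, PQW, PRT, PRX, PSW, PSX, QTV, QUW, QUX, QVX, RTU, RUW, RVW, RVX, STU, STV, SUX, SVW

giving chain groups C_0 ≅ Z^9, C_1 ≅ Z^27, C_2 ≅ Z^18.

Boundary ∂_1: C_1 → C_0 sends each edge [p,q] (with p < q) to q − p.
This gives a 9×27 integer matrix of rank 8; reducing to Smith normal form yields diagonal entries (1,1,1,1,1,1,1,1).

∂_2: C_2 → C_1 acts by ∂[p,q,r] = [q,r] − [p,r] + [p,q]. For instance
  ∂QUX = UX − QX + QU,
  ∂PRT = RT − PT + PR.
This gives a 27×18 integer matrix of rank 17; reducing to Smith normal form yields diagonal entries (1,1,1,1,1,1,1,1,1,1,1,1,1,1,1,1,1).

From H_k ≅ ker(∂_k) / im(∂_{k+1}) we obtain:

  H_2: rank ker ∂_2 − rank ∂_3 = (18 − 17) − 0 = 1, and there is no ∂_3, so H_2 ≅ Z.

(K is a triangulation of the torus T^2.)

H_2 = Z.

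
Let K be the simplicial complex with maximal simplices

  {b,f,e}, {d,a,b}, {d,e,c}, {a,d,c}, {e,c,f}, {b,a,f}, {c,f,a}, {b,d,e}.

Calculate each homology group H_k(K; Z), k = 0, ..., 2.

K has 6 vertices, 12 edges, 8 triangles.
rank ∂_0 = 0, rank ∂_1 = 5 ⇒ b_0 = 6 − 0 − 5 = 1; all invariant factors of ∂_1 are 1 so no torsion. So H_0 ≅ Z.
rank ∂_1 = 5, rank ∂_2 = 7 ⇒ b_1 = 12 − 5 − 7 = 0; all invariant factors of ∂_2 are 1 so no torsion. So H_1 ≅ 0.
rank ∂_2 = 7, rank ∂_3 = 0 ⇒ b_2 = 8 − 7 − 0 = 1. So H_2 ≅ Z.

H_0 ≅ Z,  H_1 = 0,  H_2 ≅ Z.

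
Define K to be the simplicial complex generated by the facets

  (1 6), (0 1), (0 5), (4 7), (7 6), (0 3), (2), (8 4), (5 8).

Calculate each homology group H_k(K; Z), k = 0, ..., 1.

H_0 = Z^2,  H_1 = Z.

We work with the vertex ordering 0 < 1 < 2 < 3 < 4 < 5 < 6 < 7 < 8. The simplices of K, each written with vertices in increasing order, are:

  0-simplices (9): [0], [1], [2], [3], [4], [5], [6], [7], [8]
  1-simplices (8): [0,1], [0,3], [0,5], [1,6], [4,7], [4,8], [5,8], [6,7]

Hence C_0 ≅ Z^9, C_1 ≅ Z^8.

Boundary ∂_1: C_1 → C_0 is given by ∂[p,q] = [q] − [p].
The 9×8 boundary matrix has rank 7 and Smith normal form diag(1,1,1,1,1,1,1).

From H_k ≅ ker(∂_k) / im(∂_{k+1}) we obtain:

  H_0: rank C_0 − rank ∂_1 = 9 − 7 = 2, and the invariant factors of ∂_1 are all 1, so H_0 ≅ Z^2.
  H_1: rank ker ∂_1 − rank ∂_2 = (8 − 7) − 0 = 1, and there is no ∂_2, so H_1 ≅ Z.

As a check, the Euler characteristic is 9 − 8 = 1, which agrees with 2 − 1 = 1.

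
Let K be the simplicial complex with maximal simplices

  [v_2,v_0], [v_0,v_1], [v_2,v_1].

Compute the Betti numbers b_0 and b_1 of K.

K has 3 vertices, 3 edges.
rank ∂_0 = 0, rank ∂_1 = 2 ⇒ b_0 = 3 − 0 − 2 = 1; all invariant factors of ∂_1 are 1 so no torsion. So H_0 = Z.
rank ∂_1 = 2, rank ∂_2 = 0 ⇒ b_1 = 3 − 2 − 0 = 1. So H_1 = Z.

b_0 = 1, b_1 = 1.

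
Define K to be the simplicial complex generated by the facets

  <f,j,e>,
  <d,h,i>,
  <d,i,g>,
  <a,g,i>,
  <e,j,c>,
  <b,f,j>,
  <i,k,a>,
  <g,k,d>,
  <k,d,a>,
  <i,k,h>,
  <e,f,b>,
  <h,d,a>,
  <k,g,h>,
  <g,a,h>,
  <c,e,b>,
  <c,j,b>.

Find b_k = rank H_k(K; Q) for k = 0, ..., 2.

b_0 = 2, b_1 = 0, b_2 = 1.

Order the vertices as a < b < c < d < e < f < g < h < i < j < k. Listing each simplex with vertices in this order, K has dimension 2 with simplices:

  0-simplices (11): a, b, c, d, e, f, g, h, i, j, k
  1-simplices (24): ad, ag, ah, ai, ak, bc, be, bf, bj, ce, cj, dg, dh, di, dk, ef, ej, fj, gh, gi, gk, hi, hk, ik
  2-simplices (16): adh, adk, agh, agi, aik, bce, bcj, bef, bfj, cej, dgi, dgk, dhi, efj, ghk, hik

Hence C_0 ≅ Z^11, C_1 ≅ Z^24, C_2 ≅ Z^16.

∂_1: C_1 → C_0 maps an edge to its endpoints' difference, ∂[p,q] = q − p.
This gives a 11×24 integer matrix of rank 9; reducing to Smith normal form yields diagonal entries (1,1,1,1,1,1,1,1,1).

The boundary map ∂_2: C_2 → C_1 maps a triangle to the signed sum of its edges. For instance
  ∂bce = ce − be + bc,
  ∂agi = gi − ai + ag.
This gives a 24×16 integer matrix of rank 15; reducing to Smith normal form yields diagonal entries (1,1,1,1,1,1,1,1,1,1,1,1,1,1,2).

Computing H_k = (kernel of ∂_k) / (image of ∂_{k+1}):

  H_0: rank C_0 − rank ∂_1 = 11 − 9 = 2, and the invariant factors of ∂_1 are all 1, so H_0 ≅ Z^2.
  H_1: rank ker ∂_1 − rank ∂_2 = (24 − 9) − 15 = 0, and ∂_2 has invariant factor 2 > 1, so H_1 ≅ Z/2.
  H_2: rank ker ∂_2 − rank ∂_3 = (16 − 15) − 0 = 1, and there is no ∂_3, so H_2 ≅ Z.

As a check, the Euler characteristic is 11 − 24 + 16 = 3, which agrees with 2 − 0 + 1 = 3.

Hence the Betti numbers are b_0 = 2, b_1 = 0, b_2 = 1.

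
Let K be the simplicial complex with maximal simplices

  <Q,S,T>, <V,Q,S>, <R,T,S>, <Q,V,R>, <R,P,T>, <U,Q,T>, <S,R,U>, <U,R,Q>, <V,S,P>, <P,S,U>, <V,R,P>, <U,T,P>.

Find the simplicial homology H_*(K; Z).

Order the vertices as P < Q < R < S < T < U < V. Listing each simplex with vertices in this order, K has dimension 2 with simplices:

  0-simplices (7): P, Q, R, S, T, U, V
  1-simplices (18): PR, PS, PT, PU, PV, QR, QS, QT, QU, QV, RS, RT, RU, RV, ST, SU, SV, TU
  2-simplices (12): PRT, PRV, PSU, PSV, PTU, QRU, QRV, QST, QSV, QTU, RST, RSU

Hence C_0 ≅ Z^7, C_1 ≅ Z^18, C_2 ≅ Z^12.

The boundary map ∂_1: C_1 → C_0 is given by ∂[p,q] = [q] − [p]. For instance
  ∂PT = T − P.
As a 7×18 matrix over Z this has rank 6, with invariant factors (1,1,1,1,1,1).

∂_2: C_2 → C_1 sends each 2-simplex [p,q,r] to [q,r] − [p,r] + [p,q]. For instance
  ∂QRU = RU − QU + QR,
  ∂PTU = TU − PU + PT.
The resulting 18×12 matrix has rank 12, and its Smith normal form has invariant factors (1,1,1,1,1,1,1,1,1,1,1,2).

Computing H_k = (kernel of ∂_k) / (image of ∂_{k+1}):

  H_0: rank C_0 − rank ∂_1 = 7 − 6 = 1, and the invariant factors of ∂_1 are all 1, so H_0 ≅ Z.
  H_1: rank ker ∂_1 − rank ∂_2 = (18 − 6) − 12 = 0, and ∂_2 has invariant factor 2 > 1, so H_1 ≅ Z/2.
  H_2: rank ker ∂_2 − rank ∂_3 = (12 − 12) − 0 = 0, and there is no ∂_3, so H_2 ≅ 0.

H_0 = Z,  H_1 = Z/2,  H_2 = 0.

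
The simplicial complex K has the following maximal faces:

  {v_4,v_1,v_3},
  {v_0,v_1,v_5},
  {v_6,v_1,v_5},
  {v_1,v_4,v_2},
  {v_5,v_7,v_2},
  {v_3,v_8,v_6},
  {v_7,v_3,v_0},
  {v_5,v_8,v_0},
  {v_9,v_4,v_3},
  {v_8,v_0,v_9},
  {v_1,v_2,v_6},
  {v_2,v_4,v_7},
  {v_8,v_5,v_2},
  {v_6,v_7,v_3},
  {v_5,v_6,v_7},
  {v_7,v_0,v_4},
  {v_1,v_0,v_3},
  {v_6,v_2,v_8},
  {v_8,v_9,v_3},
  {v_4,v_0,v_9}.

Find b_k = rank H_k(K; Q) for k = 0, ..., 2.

b_0 = 1, b_1 = 1, b_2 = 0.

Take the total order v_0 < v_1 < v_2 < v_3 < v_4 < v_5 < v_6 < v_7 < v_8 < v_9 on the vertex set. Then K (dimension 2) consists of the simplices:

  0-simplices (10): [v_0], [v_1], [v_2], [v_3], [v_4], [v_5], [v_6], [v_7], [v_8], [v_9]
  1-simplices (30): (30 of them)
  2-simplices (20): (20 of them)

so the chain groups are C_0 ≅ Z^10, C_1 ≅ Z^30, C_2 ≅ Z^20.

Boundary ∂_1: C_1 → C_0 sends each edge [p,q] (with p < q) to q − p.
This gives a 10×30 integer matrix of rank 9; reducing to Smith normal form yields diagonal entries (1,1,1,1,1,1,1,1,1).

The boundary map ∂_2: C_2 → C_1 acts by ∂[p,q,r] = [q,r] − [p,r] + [p,q]. For instance
  ∂[v_2,v_6,v_8] = [v_6,v_8] − [v_2,v_8] + [v_2,v_6],
  ∂[v_1,v_2,v_4] = [v_2,v_4] − [v_1,v_4] + [v_1,v_2].
This gives a 30×20 integer matrix of rank 20; reducing to Smith normal form yields diagonal entries (1,1,1,1,1,1,1,1,1,1,1,1,1,1,1,1,1,1,1,2).

From H_k ≅ ker(∂_k) / im(∂_{k+1}) we obtain:

  H_0: rank C_0 − rank ∂_1 = 10 − 9 = 1, and the invariant factors of ∂_1 are all 1, so H_0 ≅ Z.
  H_1: rank ker ∂_1 − rank ∂_2 = (30 − 9) − 20 = 1, and ∂_2 has invariant factor 2 > 1, so H_1 ≅ Z × Z/2.
  H_2: rank ker ∂_2 − rank ∂_3 = (20 − 20) − 0 = 0, and there is no ∂_3, so H_2 ≅ 0.

(K is a triangulation of the Klein bottle.)

Hence the Betti numbers are b_0 = 1, b_1 = 1, b_2 = 0.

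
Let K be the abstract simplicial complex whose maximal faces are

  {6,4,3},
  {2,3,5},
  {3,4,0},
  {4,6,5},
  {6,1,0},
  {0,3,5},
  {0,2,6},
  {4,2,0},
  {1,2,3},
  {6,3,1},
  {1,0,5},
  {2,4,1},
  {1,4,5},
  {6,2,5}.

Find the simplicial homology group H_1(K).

Order the vertices as 0 < 1 < 2 < 3 < 4 < 5 < 6. Listing each simplex with vertices in this order, K has dimension 2 with simplices:

  0-simplices (7): [0], [1], [2], [3], [4], [5], [6]
  1-simplices (21): [0,1], [0,2], [0,3], [0,4], [0,5], [0,6], [1,2], [1,3], [1,4], [1,5], [1,6], [2,3], [2,4], [2,5], [2,6], [3,4], [3,5], [3,6], [4,5], [4,6], [5,6]
  2-simplices (14): [0,1,5], [0,1,6], [0,2,4], [0,2,6], [0,3,4], [0,3,5], [1,2,3], [1,2,4], [1,3,6], [1,4,5], [2,3,5], [2,5,6], [3,4,6], [4,5,6]

giving chain groups C_0 ≅ Z^7, C_1 ≅ Z^21, C_2 ≅ Z^14.

The boundary map ∂_1: C_1 → C_0 is given by ∂[p,q] = [q] − [p].
The 7×21 boundary matrix has rank 6 and Smith normal form diag(1,1,1,1,1,1).

The boundary map ∂_2: C_2 → C_1 acts by ∂[p,q,r] = [q,r] − [p,r] + [p,q]. For instance
  ∂[2,5,6] = [5,6] − [2,6] + [2,5],
  ∂[0,1,6] = [1,6] − [0,6] + [0,1].
As a 21×14 matrix over Z this has rank 13, with invariant factors (1,1,1,1,1,1,1,1,1,1,1,1,1).

From H_k ≅ ker(∂_k) / im(∂_{k+1}) we obtain:

  H_1: rank ker ∂_1 − rank ∂_2 = (21 − 6) − 13 = 2, and the invariant factors of ∂_2 are all 1, so H_1 ≅ Z^2.

H_1 = Z^2.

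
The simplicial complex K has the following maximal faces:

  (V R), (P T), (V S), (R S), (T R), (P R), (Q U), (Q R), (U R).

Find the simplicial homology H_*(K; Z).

H_0 ≅ Z,  H_1 ≅ Z^3.

Order the vertices as P < Q < R < S < T < U < V. Listing each simplex with vertices in this order, K has dimension 1 with simplices:

  0-simplices (7): P, Q, R, S, T, U, V
  1-simplices (9): PR, PT, QR, QU, RS, RT, RU, RV, SV

so the chain groups are C_0 ≅ Z^7, C_1 ≅ Z^9.

Boundary ∂_1: C_1 → C_0 is given by ∂[p,q] = [q] − [p]. For instance
  ∂RU = U − R.
The resulting 7×9 matrix has rank 6, and its Smith normal form has invariant factors (1,1,1,1,1,1).

Reading off H_k = ker ∂_k / im ∂_{k+1}:

  H_0: rank C_0 − rank ∂_1 = 7 − 6 = 1, and the invariant factors of ∂_1 are all 1, so H_0 ≅ Z.
  H_1: rank ker ∂_1 − rank ∂_2 = (9 − 6) − 0 = 3, and there is no ∂_2, so H_1 ≅ Z^3.

As a check, the Euler characteristic is 7 − 9 = -2, which agrees with 1 − 3 = -2.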